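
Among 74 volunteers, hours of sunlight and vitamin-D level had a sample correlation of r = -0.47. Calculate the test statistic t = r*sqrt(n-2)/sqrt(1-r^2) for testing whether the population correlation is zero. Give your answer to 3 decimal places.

-4.518

1 − r² = 1 − 0.2209 = 0.7791;  √(1−r²) = 0.882666
√(n−2) = √72 = 8.485281
t = r·√(n−2)/√(1−r²) = -0.47 · 8.485281 / 0.882666 = -4.518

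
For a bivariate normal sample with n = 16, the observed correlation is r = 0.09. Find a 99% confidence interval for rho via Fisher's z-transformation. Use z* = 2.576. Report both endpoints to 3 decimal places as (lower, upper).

(-0.554, 0.667)

z_r = atanh(0.09) = 0.090244;  SE = 1/√(n−3) = 1/√13 = 0.277350
z-limits: 0.090244 ± 2.576·0.277350 = 0.090244 ± 0.714454 = [-0.624210, 0.804698]
ρ-limits: (tanh -0.624210, tanh 0.804698) = (-0.554, 0.667)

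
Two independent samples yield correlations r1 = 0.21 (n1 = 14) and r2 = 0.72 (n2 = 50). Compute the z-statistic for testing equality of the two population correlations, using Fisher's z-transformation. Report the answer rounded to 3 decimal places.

Fisher z-transforms: z1 = atanh(0.21) = 0.213171, z2 = atanh(0.72) = 0.907645; difference d = -0.694474
Var(d) = 1/11 + 1/47 = 0.0909091 + 0.0212766 = 0.1121857
z = d/√Var(d) = -0.694474 / √0.1121857 = -0.694474 / 0.334941 = -2.073

-2.073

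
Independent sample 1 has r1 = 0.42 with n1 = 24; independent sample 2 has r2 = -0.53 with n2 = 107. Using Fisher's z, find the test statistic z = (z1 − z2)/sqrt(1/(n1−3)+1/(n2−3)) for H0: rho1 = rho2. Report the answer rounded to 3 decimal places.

z1 = atanh(0.42) = 0.447692,  z2 = atanh(-0.53) = -0.590145
SE = √(1/(n1−3) + 1/(n2−3)) = √(1/21 + 1/104) = √(0.0476190 + 0.0096154) = √0.0572344 = 0.239237
z = (z1 − z2)/SE = (0.447692 − (-0.590145)) / 0.239237 = 1.037837 / 0.239237 = 4.338

4.338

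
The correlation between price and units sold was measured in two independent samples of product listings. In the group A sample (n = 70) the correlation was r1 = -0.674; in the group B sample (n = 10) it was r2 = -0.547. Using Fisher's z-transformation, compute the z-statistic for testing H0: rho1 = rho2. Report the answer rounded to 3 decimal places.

-0.513

z1 = atanh(-0.674) = -0.818037,  z2 = atanh(-0.547) = -0.614090
SE = √(1/(n1−3) + 1/(n2−3)) = √(1/67 + 1/7) = √(0.0149254 + 0.1428571) = √0.1577825 = 0.397218
z = (z1 − z2)/SE = (-0.818037 − (-0.614090)) / 0.397218 = -0.203947 / 0.397218 = -0.513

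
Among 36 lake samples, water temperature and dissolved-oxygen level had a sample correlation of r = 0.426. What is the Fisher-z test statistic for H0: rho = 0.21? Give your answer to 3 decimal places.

1.389

z_r = atanh(0.426) = 0.455000,  z_0 = atanh(0.21) = 0.213171
SE = 1/√(n−3) = 1/√33 = 0.174078
z = (z_r − z_0)/SE = (0.455000 − 0.213171) / 0.174078 = 0.241829 / 0.174078 = 1.389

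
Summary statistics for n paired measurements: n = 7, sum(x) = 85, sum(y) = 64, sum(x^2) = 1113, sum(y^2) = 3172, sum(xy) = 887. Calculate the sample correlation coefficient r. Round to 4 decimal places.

Numerator: nΣxy − (Σx)(Σy) = 7·887 − (85)(64) = 769
Denominator: √[(nΣx²−(Σx)²)(nΣy²−(Σy)²)]
  nΣx²−(Σx)² = 7·1113 − 7225 = 566;  nΣy²−(Σy)² = 7·3172 − 4096 = 18108
  √(566·18108) = √10249128 = 3201.4259
r = 769 / 3201.4259 = 0.2402

0.2402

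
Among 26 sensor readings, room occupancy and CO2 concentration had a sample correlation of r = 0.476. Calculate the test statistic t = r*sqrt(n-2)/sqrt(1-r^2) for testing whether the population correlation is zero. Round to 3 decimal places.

1 − r² = 1 − 0.226576 = 0.773424;  √(1−r²) = 0.879445
√(n−2) = √24 = 4.898979
t = r·√(n−2)/√(1−r²) = 0.476 · 4.898979 / 0.879445 = 2.652

2.652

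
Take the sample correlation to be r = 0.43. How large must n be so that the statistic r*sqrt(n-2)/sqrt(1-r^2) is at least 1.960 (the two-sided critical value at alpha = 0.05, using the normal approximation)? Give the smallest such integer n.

Need r·√(n−2)/√(1−r²) ≥ 1.960
√(n−2) ≥ 1.960·√(1−0.1849) / 0.43 = 1.960·0.902829 / 0.43 = 4.1152
n−2 ≥ 16.9349  ⇒  n ≥ 18.9349
Smallest integer n = 19

19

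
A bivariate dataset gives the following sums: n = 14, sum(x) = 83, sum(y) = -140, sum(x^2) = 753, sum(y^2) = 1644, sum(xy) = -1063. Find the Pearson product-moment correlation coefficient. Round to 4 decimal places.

-0.9234

Numerator: nΣxy − (Σx)(Σy) = 14·(-1063) − (83)(-140) = -3262
Denominator: √[(nΣx²−(Σx)²)(nΣy²−(Σy)²)]
  nΣx²−(Σx)² = 14·753 − 6889 = 3653;  nΣy²−(Σy)² = 14·1644 − 19600 = 3416
  √(3653·3416) = √12478648 = 3532.5130
r = -3262 / 3532.5130 = -0.9234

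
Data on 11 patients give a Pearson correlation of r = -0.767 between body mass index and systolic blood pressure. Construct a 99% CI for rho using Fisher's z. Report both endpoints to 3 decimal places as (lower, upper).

z_r = atanh(-0.767) = -1.013000;  SE = 1/√(n−3) = 1/√8 = 0.353553
z-limits: -1.013000 ± 2.576·0.353553 = -1.013000 ± 0.910753 = [-1.923753, -0.102247]
ρ-limits: (tanh -1.923753, tanh -0.102247) = (-0.958, -0.102)

(-0.958, -0.102)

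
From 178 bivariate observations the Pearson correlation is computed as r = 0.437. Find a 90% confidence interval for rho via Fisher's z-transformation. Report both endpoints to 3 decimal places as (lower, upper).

(0.331, 0.532)

Fisher z: z_r = atanh(r) = ½·ln((1+0.437)/(1−0.437)) = 0.468517
SE(z) = 1/√(n−3) = 1/√175 = 0.075593
90% ⇒ z* = 1.645; margin = 1.645·0.075593 = 0.124350
CI on z-scale: (0.344167, 0.592867)
Back-transform: tanh(0.344167) = 0.331192, tanh(0.592867) = 0.531954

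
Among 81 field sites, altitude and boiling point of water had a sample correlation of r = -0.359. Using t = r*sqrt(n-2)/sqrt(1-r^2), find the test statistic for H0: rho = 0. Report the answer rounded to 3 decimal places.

t = r·√(n−2) / √(1−r²) with r = -0.359, n = 81
  = -0.359·√79 / √(1 − 0.128881)
  = -0.359·8.888194 / 0.933338
  = -3.190862 / 0.933338 = -3.419

-3.419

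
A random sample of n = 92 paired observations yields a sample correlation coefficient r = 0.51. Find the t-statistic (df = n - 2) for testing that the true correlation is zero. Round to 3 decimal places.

t = r·√(n−2) / √(1−r²) with r = 0.51, n = 92
  = 0.51·√90 / √(1 − 0.2601)
  = 0.51·9.486833 / 0.860174
  = 4.838285 / 0.860174 = 5.625

5.625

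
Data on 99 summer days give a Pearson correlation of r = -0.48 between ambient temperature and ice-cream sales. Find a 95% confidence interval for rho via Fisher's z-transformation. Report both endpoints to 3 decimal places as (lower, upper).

(-0.619, -0.312)

Fisher z: z_r = atanh(r) = ½·ln((1+(-0.48))/(1−(-0.48))) = -0.522984
SE(z) = 1/√(n−3) = 1/√96 = 0.102062
95% ⇒ z* = 1.960; margin = 1.960·0.102062 = 0.200042
CI on z-scale: (-0.723026, -0.322942)
Back-transform: tanh(-0.723026) = -0.618780, tanh(-0.322942) = -0.312165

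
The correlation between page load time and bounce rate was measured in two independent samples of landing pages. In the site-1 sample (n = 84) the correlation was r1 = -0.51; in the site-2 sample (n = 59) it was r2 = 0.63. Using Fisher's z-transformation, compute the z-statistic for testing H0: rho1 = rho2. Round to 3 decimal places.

-7.504

Fisher z-transforms: z1 = atanh(-0.51) = -0.562730, z2 = atanh(0.63) = 0.741416; difference d = -1.304146
Var(d) = 1/81 + 1/56 = 0.0123457 + 0.0178571 = 0.0302028
z = d/√Var(d) = -1.304146 / √0.0302028 = -1.304146 / 0.173790 = -7.504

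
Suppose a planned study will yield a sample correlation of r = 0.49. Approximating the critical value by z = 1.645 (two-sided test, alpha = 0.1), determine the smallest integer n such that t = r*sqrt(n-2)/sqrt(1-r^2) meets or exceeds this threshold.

11

Need r·√(n−2)/√(1−r²) ≥ 1.645
√(n−2) ≥ 1.645·√(1−0.2401) / 0.49 = 1.645·0.871722 / 0.49 = 2.9265
n−2 ≥ 8.5644  ⇒  n ≥ 10.5644
Smallest integer n = 11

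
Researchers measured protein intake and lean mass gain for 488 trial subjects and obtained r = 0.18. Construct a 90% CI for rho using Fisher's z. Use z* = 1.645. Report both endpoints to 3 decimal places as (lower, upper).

z_r = atanh(0.18) = 0.181983;  SE = 1/√(n−3) = 1/√485 = 0.045408
z-limits: 0.181983 ± 1.645·0.045408 = 0.181983 ± 0.074696 = [0.107287, 0.256679]
ρ-limits: (tanh 0.107287, tanh 0.256679) = (0.107, 0.251)

(0.107, 0.251)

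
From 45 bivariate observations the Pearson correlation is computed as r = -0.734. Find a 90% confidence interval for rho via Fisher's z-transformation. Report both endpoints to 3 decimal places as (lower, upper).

Fisher z: z_r = atanh(r) = ½·ln((1+(-0.734))/(1−(-0.734))) = -0.937345
SE(z) = 1/√(n−3) = 1/√42 = 0.154303
90% ⇒ z* = 1.645; margin = 1.645·0.154303 = 0.253828
CI on z-scale: (-1.191173, -0.683517)
Back-transform: tanh(-1.191173) = -0.830942, tanh(-0.683517) = -0.593801

(-0.831, -0.594)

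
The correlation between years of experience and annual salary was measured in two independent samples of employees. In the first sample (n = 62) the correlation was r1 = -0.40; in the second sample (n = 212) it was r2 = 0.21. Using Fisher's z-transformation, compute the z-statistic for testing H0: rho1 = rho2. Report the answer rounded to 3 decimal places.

z1 = atanh(-0.40) = -0.423649,  z2 = atanh(0.21) = 0.213171
SE = √(1/(n1−3) + 1/(n2−3)) = √(1/59 + 1/209) = √(0.0169492 + 0.0047847) = √0.0217339 = 0.147424
z = (z1 − z2)/SE = (-0.423649 − 0.213171) / 0.147424 = -0.636820 / 0.147424 = -4.320

-4.320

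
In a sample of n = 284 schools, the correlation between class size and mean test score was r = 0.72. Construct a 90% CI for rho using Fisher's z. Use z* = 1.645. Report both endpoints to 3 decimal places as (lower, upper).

z_r = atanh(0.72) = 0.907645;  SE = 1/√(n−3) = 1/√281 = 0.059655
z-limits: 0.907645 ± 1.645·0.059655 = 0.907645 ± 0.098132 = [0.809513, 1.005777]
ρ-limits: (tanh 0.809513, tanh 1.005777) = (0.669, 0.764)

(0.669, 0.764)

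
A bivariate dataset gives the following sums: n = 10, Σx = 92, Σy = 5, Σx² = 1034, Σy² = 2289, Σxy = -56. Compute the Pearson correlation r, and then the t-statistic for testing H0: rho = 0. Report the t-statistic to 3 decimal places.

Numerator: nΣxy − (Σx)(Σy) = 10·(-56) − (92)(5) = -1020
Denominator: √[(nΣx²−(Σx)²)(nΣy²−(Σy)²)]
  nΣx²−(Σx)² = 10·1034 − 8464 = 1876;  nΣy²−(Σy)² = 10·2289 − 25 = 22865
  √(1876·22865) = √42894740 = 6549.4076
r = -1020 / 6549.4076 = -0.1557
t = r·√(n−2)/√(1−r²) = -0.1557·√8 / √(1−0.024242) = -0.440386 / 0.987805 = -0.446

-0.446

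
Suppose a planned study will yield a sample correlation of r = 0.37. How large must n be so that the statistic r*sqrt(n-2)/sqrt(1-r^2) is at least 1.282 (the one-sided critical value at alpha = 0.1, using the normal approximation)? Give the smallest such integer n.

Need r·√(n−2)/√(1−r²) ≥ 1.282
√(n−2) ≥ 1.282·√(1−0.1369) / 0.37 = 1.282·0.929032 / 0.37 = 3.2190
n−2 ≥ 10.3620  ⇒  n ≥ 12.3620
Smallest integer n = 13

13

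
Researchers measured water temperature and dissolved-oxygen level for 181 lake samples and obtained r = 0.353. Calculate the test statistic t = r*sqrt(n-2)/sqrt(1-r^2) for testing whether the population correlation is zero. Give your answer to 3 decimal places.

t = r·√(n−2) / √(1−r²) with r = 0.353, n = 181
  = 0.353·√179 / √(1 − 0.124609)
  = 0.353·13.379088 / 0.935623
  = 4.722818 / 0.935623 = 5.048

5.048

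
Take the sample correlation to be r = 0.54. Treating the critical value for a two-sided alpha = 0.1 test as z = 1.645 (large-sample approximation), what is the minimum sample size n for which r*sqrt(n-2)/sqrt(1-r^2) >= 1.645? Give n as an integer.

r√(n−2)/√(1−r²) ≥ 1.645  ⇔  n−2 ≥ (1.645)²·(1−r²)/r²
(1−r²)/r² = (1−0.2916)/0.2916 = 2.4294
n ≥ 2 + 2.706025·2.4294 = 2 + 6.5740 = 8.5740
⌈8.5740⌉ = 9

9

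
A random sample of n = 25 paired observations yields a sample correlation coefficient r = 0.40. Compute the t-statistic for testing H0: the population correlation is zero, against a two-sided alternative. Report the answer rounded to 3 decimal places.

t = r·√(n−2) / √(1−r²) with r = 0.40, n = 25
  = 0.40·√23 / √(1 − 0.1600)
  = 0.40·4.795832 / 0.916515
  = 1.918333 / 0.916515 = 2.093

2.093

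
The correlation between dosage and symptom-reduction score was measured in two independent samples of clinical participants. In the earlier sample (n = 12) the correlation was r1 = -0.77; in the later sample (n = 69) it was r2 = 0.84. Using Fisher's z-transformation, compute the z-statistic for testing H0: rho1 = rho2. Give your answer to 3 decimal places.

z1 = atanh(-0.77) = -1.020328,  z2 = atanh(0.84) = 1.221174
SE = √(1/(n1−3) + 1/(n2−3)) = √(1/9 + 1/66) = √(0.1111111 + 0.0151515) = √0.1262626 = 0.355334
z = (z1 − z2)/SE = (-1.020328 − 1.221174) / 0.355334 = -2.241502 / 0.355334 = -6.308

-6.308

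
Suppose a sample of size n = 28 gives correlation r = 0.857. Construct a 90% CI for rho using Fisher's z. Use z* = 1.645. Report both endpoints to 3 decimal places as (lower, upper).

z_r = atanh(0.857) = 1.281936;  SE = 1/√(n−3) = 1/√25 = 0.200000
z-limits: 1.281936 ± 1.645·0.200000 = 1.281936 ± 0.329000 = [0.952936, 1.610936]
ρ-limits: (tanh 0.952936, tanh 1.610936) = (0.741, 0.923)

(0.741, 0.923)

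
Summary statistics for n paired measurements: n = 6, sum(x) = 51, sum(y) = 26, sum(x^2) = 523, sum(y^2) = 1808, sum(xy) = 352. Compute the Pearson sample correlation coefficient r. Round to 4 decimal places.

S_xy = nΣxy − ΣxΣy = 6·352 − 51·26 = 2112 − 1326 = 786
S_xx = nΣx² − (Σx)² = 6·523 − 51² = 3138 − 2601 = 537
S_yy = nΣy² − (Σy)² = 6·1808 − 26² = 10848 − 676 = 10172
r = S_xy / √(S_xx·S_yy) = 786 / √(537·10172) = 786 / √5462364 = 786 / 2337.1701 = 0.3363

0.3363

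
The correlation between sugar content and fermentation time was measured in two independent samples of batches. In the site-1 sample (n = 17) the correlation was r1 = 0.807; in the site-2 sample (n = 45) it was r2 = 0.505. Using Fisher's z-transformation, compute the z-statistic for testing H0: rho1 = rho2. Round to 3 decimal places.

z1 = atanh(0.807) = 1.118367,  z2 = atanh(0.505) = 0.555995
SE = √(1/(n1−3) + 1/(n2−3)) = √(1/14 + 1/42) = √(0.0714286 + 0.0238095) = √0.0952381 = 0.308607
z = (z1 − z2)/SE = (1.118367 − 0.555995) / 0.308607 = 0.562372 / 0.308607 = 1.822

1.822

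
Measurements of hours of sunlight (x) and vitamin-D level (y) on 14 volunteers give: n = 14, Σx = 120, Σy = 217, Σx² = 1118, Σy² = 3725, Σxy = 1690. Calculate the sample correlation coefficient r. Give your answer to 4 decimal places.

-0.9455

S_xy = nΣxy − ΣxΣy = 14·1690 − 120·217 = 23660 − 26040 = -2380
S_xx = nΣx² − (Σx)² = 14·1118 − 120² = 15652 − 14400 = 1252
S_yy = nΣy² − (Σy)² = 14·3725 − 217² = 52150 − 47089 = 5061
r = S_xy / √(S_xx·S_yy) = -2380 / √(1252·5061) = -2380 / √6336372 = -2380 / 2517.2151 = -0.9455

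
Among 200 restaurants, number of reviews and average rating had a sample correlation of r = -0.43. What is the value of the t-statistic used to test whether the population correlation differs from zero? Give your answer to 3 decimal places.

1 − r² = 1 − 0.1849 = 0.8151;  √(1−r²) = 0.902829
√(n−2) = √198 = 14.071247
t = r·√(n−2)/√(1−r²) = -0.43 · 14.071247 / 0.902829 = -6.702

-6.702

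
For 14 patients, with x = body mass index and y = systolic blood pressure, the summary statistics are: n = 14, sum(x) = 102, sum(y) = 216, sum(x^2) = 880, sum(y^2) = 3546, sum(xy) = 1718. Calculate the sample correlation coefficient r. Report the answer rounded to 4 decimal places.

Numerator: nΣxy − (Σx)(Σy) = 14·1718 − (102)(216) = 2020
Denominator: √[(nΣx²−(Σx)²)(nΣy²−(Σy)²)]
  nΣx²−(Σx)² = 14·880 − 10404 = 1916;  nΣy²−(Σy)² = 14·3546 − 46656 = 2988
  √(1916·2988) = √5725008 = 2392.6989
r = 2020 / 2392.6989 = 0.8442

0.8442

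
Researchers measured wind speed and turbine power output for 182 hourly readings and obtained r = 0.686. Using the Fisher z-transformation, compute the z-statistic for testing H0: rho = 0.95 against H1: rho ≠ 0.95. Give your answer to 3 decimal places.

z_r = atanh(0.686) = 0.840361,  z_0 = atanh(0.95) = 1.831781
SE = 1/√(n−3) = 1/√179 = 0.074744
z = (z_r − z_0)/SE = (0.840361 − 1.831781) / 0.074744 = -0.991420 / 0.074744 = -13.264

-13.264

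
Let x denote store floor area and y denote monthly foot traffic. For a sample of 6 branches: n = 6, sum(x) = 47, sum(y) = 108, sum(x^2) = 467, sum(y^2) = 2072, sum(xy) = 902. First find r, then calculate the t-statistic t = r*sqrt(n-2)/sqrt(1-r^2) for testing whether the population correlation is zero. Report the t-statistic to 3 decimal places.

1.148

S_xy = nΣxy − ΣxΣy = 6·902 − 47·108 = 5412 − 5076 = 336
S_xx = nΣx² − (Σx)² = 6·467 − 47² = 2802 − 2209 = 593
S_yy = nΣy² − (Σy)² = 6·2072 − 108² = 12432 − 11664 = 768
r = S_xy / √(S_xx·S_yy) = 336 / √(593·768) = 336 / √455424 = 336 / 674.8511 = 0.4979
t = r·√(n−2)/√(1−r²) = 0.4979·√4 / √(1−0.247904) = 0.995800 / 0.867235 = 1.148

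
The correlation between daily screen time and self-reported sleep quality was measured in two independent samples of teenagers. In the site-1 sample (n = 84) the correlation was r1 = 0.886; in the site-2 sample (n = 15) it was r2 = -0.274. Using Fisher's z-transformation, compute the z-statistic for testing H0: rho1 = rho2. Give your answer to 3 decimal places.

5.445

z1 = atanh(0.886) = 1.403008,  z2 = atanh(-0.274) = -0.281183
SE = √(1/(n1−3) + 1/(n2−3)) = √(1/81 + 1/12) = √(0.0123457 + 0.0833333) = √0.0956790 = 0.309320
z = (z1 − z2)/SE = (1.403008 − (-0.281183)) / 0.309320 = 1.684191 / 0.309320 = 5.445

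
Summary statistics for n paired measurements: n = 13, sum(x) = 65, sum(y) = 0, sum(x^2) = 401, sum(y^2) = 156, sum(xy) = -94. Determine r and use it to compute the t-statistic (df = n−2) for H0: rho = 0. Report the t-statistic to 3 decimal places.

-5.673

Numerator: nΣxy − (Σx)(Σy) = 13·(-94) − (65)(0) = -1222
Denominator: √[(nΣx²−(Σx)²)(nΣy²−(Σy)²)]
  nΣx²−(Σx)² = 13·401 − 4225 = 988;  nΣy²−(Σy)² = 13·156 − 0 = 2028
  √(988·2028) = √2003664 = 1415.5084
r = -1222 / 1415.5084 = -0.8633
t = r·√(n−2)/√(1−r²) = -0.8633·√11 / √(1−0.745287) = -2.863242 / 0.504691 = -5.673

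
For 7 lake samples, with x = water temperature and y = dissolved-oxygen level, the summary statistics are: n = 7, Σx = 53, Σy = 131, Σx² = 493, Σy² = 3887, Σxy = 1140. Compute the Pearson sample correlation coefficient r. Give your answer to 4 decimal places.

0.4083

S_xy = nΣxy − ΣxΣy = 7·1140 − 53·131 = 7980 − 6943 = 1037
S_xx = nΣx² − (Σx)² = 7·493 − 53² = 3451 − 2809 = 642
S_yy = nΣy² − (Σy)² = 7·3887 − 131² = 27209 − 17161 = 10048
r = S_xy / √(S_xx·S_yy) = 1037 / √(642·10048) = 1037 / √6450816 = 1037 / 2539.8457 = 0.4083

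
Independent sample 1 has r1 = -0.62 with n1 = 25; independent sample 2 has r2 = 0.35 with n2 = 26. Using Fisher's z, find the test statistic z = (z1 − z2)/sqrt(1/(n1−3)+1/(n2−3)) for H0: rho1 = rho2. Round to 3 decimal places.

Fisher z-transforms: z1 = atanh(-0.62) = -0.725005, z2 = atanh(0.35) = 0.365444; difference d = -1.090449
Var(d) = 1/22 + 1/23 = 0.0454545 + 0.0434783 = 0.0889328
z = d/√Var(d) = -1.090449 / √0.0889328 = -1.090449 / 0.298216 = -3.657

-3.657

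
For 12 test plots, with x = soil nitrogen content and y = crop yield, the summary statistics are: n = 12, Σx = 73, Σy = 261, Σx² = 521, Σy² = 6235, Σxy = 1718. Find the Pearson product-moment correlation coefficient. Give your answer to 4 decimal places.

0.6286

Numerator: nΣxy − (Σx)(Σy) = 12·1718 − (73)(261) = 1563
Denominator: √[(nΣx²−(Σx)²)(nΣy²−(Σy)²)]
  nΣx²−(Σx)² = 12·521 − 5329 = 923;  nΣy²−(Σy)² = 12·6235 − 68121 = 6699
  √(923·6699) = √6183177 = 2486.5995
r = 1563 / 2486.5995 = 0.6286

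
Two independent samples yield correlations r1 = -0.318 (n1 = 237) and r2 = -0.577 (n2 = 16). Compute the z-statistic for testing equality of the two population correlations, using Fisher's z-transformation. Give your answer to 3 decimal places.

1.153

Fisher z-transforms: z1 = atanh(-0.318) = -0.329421, z2 = atanh(-0.577) = -0.657954; difference d = 0.328533
Var(d) = 1/234 + 1/13 = 0.0042735 + 0.0769231 = 0.0811966
z = d/√Var(d) = 0.328533 / √0.0811966 = 0.328533 / 0.284950 = 1.153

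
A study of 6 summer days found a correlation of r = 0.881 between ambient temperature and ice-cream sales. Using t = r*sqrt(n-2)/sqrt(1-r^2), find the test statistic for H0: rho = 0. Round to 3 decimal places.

t = r·√(n−2) / √(1−r²) with r = 0.881, n = 6
  = 0.881·√4 / √(1 − 0.776161)
  = 0.881·2.000000 / 0.473116
  = 1.762000 / 0.473116 = 3.724

3.724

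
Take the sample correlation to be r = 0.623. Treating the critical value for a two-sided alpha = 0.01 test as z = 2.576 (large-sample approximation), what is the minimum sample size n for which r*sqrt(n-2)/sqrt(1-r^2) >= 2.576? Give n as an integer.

13

r√(n−2)/√(1−r²) ≥ 2.576  ⇔  n−2 ≥ (2.576)²·(1−r²)/r²
(1−r²)/r² = (1−0.388129)/0.388129 = 1.5765
n ≥ 2 + 6.635776·1.5765 = 2 + 10.4613 = 12.4613
⌈12.4613⌉ = 13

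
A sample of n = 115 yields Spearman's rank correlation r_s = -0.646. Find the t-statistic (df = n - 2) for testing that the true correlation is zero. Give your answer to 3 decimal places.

1 − r_s² = 1 − 0.417316 = 0.582684;  √(1−r_s²) = 0.763337
√(n−2) = √113 = 10.630146
t = r_s·√(n−2)/√(1−r_s²) = -0.646 · 10.630146 / 0.763337 = -8.996

-8.996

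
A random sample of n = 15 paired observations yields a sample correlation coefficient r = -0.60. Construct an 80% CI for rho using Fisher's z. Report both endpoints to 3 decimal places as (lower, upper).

Fisher z: z_r = atanh(r) = ½·ln((1+(-0.60))/(1−(-0.60))) = -0.693147
SE(z) = 1/√(n−3) = 1/√12 = 0.288675
80% ⇒ z* = 1.282; margin = 1.282·0.288675 = 0.370081
CI on z-scale: (-1.063228, -0.323066)
Back-transform: tanh(-1.063228) = -0.786896, tanh(-0.323066) = -0.312277

(-0.787, -0.312)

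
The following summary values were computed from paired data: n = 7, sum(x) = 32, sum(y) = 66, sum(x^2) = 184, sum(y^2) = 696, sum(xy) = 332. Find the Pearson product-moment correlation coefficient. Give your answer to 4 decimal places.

S_xy = nΣxy − ΣxΣy = 7·332 − 32·66 = 2324 − 2112 = 212
S_xx = nΣx² − (Σx)² = 7·184 − 32² = 1288 − 1024 = 264
S_yy = nΣy² − (Σy)² = 7·696 − 66² = 4872 − 4356 = 516
r = S_xy / √(S_xx·S_yy) = 212 / √(264·516) = 212 / √136224 = 212 / 369.0854 = 0.5744

0.5744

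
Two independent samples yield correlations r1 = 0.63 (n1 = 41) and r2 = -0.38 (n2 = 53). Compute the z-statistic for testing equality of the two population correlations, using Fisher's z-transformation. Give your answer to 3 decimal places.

5.304

Fisher z-transforms: z1 = atanh(0.63) = 0.741416, z2 = atanh(-0.38) = -0.400060; difference d = 1.141476
Var(d) = 1/38 + 1/50 = 0.0263158 + 0.0200000 = 0.0463158
z = d/√Var(d) = 1.141476 / √0.0463158 = 1.141476 / 0.215211 = 5.304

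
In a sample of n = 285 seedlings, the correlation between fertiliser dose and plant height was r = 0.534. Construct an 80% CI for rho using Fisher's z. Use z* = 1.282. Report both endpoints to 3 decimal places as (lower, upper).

Fisher z: z_r = atanh(r) = ½·ln((1+0.534)/(1−0.534)) = 0.595724
SE(z) = 1/√(n−3) = 1/√282 = 0.059549
80% ⇒ z* = 1.282; margin = 1.282·0.059549 = 0.076342
CI on z-scale: (0.519382, 0.672066)
Back-transform: tanh(0.519382) = 0.477223, tanh(0.672066) = 0.586337

(0.477, 0.586)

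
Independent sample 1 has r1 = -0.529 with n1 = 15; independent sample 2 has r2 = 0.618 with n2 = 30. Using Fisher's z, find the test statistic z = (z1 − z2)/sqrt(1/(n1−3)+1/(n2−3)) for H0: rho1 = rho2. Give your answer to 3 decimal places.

z1 = atanh(-0.529) = -0.588756,  z2 = atanh(0.618) = 0.721763
SE = √(1/(n1−3) + 1/(n2−3)) = √(1/12 + 1/27) = √(0.0833333 + 0.0370370) = √0.1203703 = 0.346944
z = (z1 − z2)/SE = (-0.588756 − 0.721763) / 0.346944 = -1.310519 / 0.346944 = -3.777

-3.777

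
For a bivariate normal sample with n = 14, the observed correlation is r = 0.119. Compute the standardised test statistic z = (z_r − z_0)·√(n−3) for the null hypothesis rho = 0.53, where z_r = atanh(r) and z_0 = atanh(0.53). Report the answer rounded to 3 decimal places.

z_r = atanh(0.119) = 0.119567,  z_0 = atanh(0.53) = 0.590145
SE = 1/√(n−3) = 1/√11 = 0.301511
z = (z_r − z_0)/SE = (0.119567 − 0.590145) / 0.301511 = -0.470578 / 0.301511 = -1.561

-1.561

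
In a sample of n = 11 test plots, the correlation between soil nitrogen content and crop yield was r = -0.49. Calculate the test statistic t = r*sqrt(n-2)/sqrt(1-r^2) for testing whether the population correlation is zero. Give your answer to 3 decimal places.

-1.686

1 − r² = 1 − 0.2401 = 0.7599;  √(1−r²) = 0.871722
√(n−2) = √9 = 3.000000
t = r·√(n−2)/√(1−r²) = -0.49 · 3.000000 / 0.871722 = -1.686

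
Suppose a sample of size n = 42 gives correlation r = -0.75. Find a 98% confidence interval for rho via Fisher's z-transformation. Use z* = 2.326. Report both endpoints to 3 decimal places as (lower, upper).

Fisher z: z_r = atanh(r) = ½·ln((1+(-0.75))/(1−(-0.75))) = -0.972955
SE(z) = 1/√(n−3) = 1/√39 = 0.160128
98% ⇒ z* = 2.326; margin = 2.326·0.160128 = 0.372458
CI on z-scale: (-1.345413, -0.600497)
Back-transform: tanh(-1.345413) = -0.872966, tanh(-0.600497) = -0.537403

(-0.873, -0.537)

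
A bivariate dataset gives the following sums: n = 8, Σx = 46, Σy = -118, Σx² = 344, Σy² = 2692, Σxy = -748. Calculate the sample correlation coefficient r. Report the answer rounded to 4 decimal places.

Numerator: nΣxy − (Σx)(Σy) = 8·(-748) − (46)(-118) = -556
Denominator: √[(nΣx²−(Σx)²)(nΣy²−(Σy)²)]
  nΣx²−(Σx)² = 8·344 − 2116 = 636;  nΣy²−(Σy)² = 8·2692 − 13924 = 7612
  √(636·7612) = √4841232 = 2200.2800
r = -556 / 2200.2800 = -0.2527

-0.2527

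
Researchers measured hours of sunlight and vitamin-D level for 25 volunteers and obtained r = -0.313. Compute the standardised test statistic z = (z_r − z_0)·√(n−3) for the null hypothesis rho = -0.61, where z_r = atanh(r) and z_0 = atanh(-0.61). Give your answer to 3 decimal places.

z_r = atanh(-0.313) = -0.323868,  z_0 = atanh(-0.61) = -0.708921
SE = 1/√(n−3) = 1/√22 = 0.213201
z = (z_r − z_0)/SE = (-0.323868 − (-0.708921)) / 0.213201 = 0.385053 / 0.213201 = 1.806

1.806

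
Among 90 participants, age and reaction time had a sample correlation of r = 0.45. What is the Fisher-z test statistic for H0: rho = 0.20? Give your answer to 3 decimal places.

z_r = atanh(0.45) = 0.484700,  z_0 = atanh(0.20) = 0.202733
SE = 1/√(n−3) = 1/√87 = 0.107211
z = (z_r − z_0)/SE = (0.484700 − 0.202733) / 0.107211 = 0.281967 / 0.107211 = 2.630

2.630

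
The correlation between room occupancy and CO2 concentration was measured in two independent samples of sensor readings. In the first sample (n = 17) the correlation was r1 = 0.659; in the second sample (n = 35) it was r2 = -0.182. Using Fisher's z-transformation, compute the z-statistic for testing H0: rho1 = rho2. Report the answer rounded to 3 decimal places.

z1 = atanh(0.659) = 0.791044,  z2 = atanh(-0.182) = -0.184050
SE = √(1/(n1−3) + 1/(n2−3)) = √(1/14 + 1/32) = √(0.0714286 + 0.0312500) = √0.1026786 = 0.320435
z = (z1 − z2)/SE = (0.791044 − (-0.184050)) / 0.320435 = 0.975094 / 0.320435 = 3.043

3.043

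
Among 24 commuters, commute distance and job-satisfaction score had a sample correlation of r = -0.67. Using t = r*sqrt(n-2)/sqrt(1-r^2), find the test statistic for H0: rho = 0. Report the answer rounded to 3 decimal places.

-4.233

t = r·√(n−2) / √(1−r²) with r = -0.67, n = 24
  = -0.67·√22 / √(1 − 0.4489)
  = -0.67·4.690416 / 0.742361
  = -3.142579 / 0.742361 = -4.233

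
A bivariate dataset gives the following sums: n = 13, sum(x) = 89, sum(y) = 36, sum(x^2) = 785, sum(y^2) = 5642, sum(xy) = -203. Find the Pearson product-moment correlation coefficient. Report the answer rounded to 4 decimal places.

S_xy = nΣxy − ΣxΣy = 13·(-203) − 89·36 = -2639 − 3204 = -5843
S_xx = nΣx² − (Σx)² = 13·785 − 89² = 10205 − 7921 = 2284
S_yy = nΣy² − (Σy)² = 13·5642 − 36² = 73346 − 1296 = 72050
r = S_xy / √(S_xx·S_yy) = -5843 / √(2284·72050) = -5843 / √164562200 = -5843 / 12828.1799 = -0.4555

-0.4555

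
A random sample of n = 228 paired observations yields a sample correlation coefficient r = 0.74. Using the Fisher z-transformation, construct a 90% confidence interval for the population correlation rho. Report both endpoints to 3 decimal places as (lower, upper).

z_r = atanh(0.74) = 0.950479;  SE = 1/√(n−3) = 1/√225 = 0.066667
z-limits: 0.950479 ± 1.645·0.066667 = 0.950479 ± 0.109667 = [0.840812, 1.060146]
ρ-limits: (tanh 0.840812, tanh 1.060146) = (0.686, 0.786)

(0.686, 0.786)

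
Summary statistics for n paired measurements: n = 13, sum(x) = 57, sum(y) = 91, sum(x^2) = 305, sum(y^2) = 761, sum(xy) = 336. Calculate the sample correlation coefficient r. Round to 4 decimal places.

S_xy = nΣxy − ΣxΣy = 13·336 − 57·91 = 4368 − 5187 = -819
S_xx = nΣx² − (Σx)² = 13·305 − 57² = 3965 − 3249 = 716
S_yy = nΣy² − (Σy)² = 13·761 − 91² = 9893 − 8281 = 1612
r = S_xy / √(S_xx·S_yy) = -819 / √(716·1612) = -819 / √1154192 = -819 / 1074.3333 = -0.7623

-0.7623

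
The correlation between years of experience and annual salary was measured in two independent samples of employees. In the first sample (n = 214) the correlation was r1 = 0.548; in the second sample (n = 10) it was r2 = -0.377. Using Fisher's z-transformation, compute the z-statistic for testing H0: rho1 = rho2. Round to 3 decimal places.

2.634

Fisher z-transforms: z1 = atanh(0.548) = 0.615518, z2 = atanh(-0.377) = -0.396558; difference d = 1.012076
Var(d) = 1/211 + 1/7 = 0.0047393 + 0.1428571 = 0.1475964
z = d/√Var(d) = 1.012076 / √0.1475964 = 1.012076 / 0.384183 = 2.634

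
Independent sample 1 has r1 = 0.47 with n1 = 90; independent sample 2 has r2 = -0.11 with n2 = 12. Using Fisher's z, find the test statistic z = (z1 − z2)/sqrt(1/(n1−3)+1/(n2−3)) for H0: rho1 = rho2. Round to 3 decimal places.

1.772

z1 = atanh(0.47) = 0.510070,  z2 = atanh(-0.11) = -0.110447
SE = √(1/(n1−3) + 1/(n2−3)) = √(1/87 + 1/9) = √(0.0114943 + 0.1111111) = √0.1226054 = 0.350151
z = (z1 − z2)/SE = (0.510070 − (-0.110447)) / 0.350151 = 0.620517 / 0.350151 = 1.772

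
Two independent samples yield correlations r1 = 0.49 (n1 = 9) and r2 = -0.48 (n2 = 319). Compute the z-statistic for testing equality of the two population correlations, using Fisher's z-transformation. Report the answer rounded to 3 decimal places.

2.570

z1 = atanh(0.49) = 0.536060,  z2 = atanh(-0.48) = -0.522984
SE = √(1/(n1−3) + 1/(n2−3)) = √(1/6 + 1/316) = √(0.1666667 + 0.0031646) = √0.1698313 = 0.412106
z = (z1 − z2)/SE = (0.536060 − (-0.522984)) / 0.412106 = 1.059044 / 0.412106 = 2.570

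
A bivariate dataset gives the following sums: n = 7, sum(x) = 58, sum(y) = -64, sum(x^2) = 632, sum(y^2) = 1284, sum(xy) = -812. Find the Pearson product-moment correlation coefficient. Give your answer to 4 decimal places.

S_xy = nΣxy − ΣxΣy = 7·(-812) − 58·(-64) = -5684 − (-3712) = -1972
S_xx = nΣx² − (Σx)² = 7·632 − 58² = 4424 − 3364 = 1060
S_yy = nΣy² − (Σy)² = 7·1284 − (-64)² = 8988 − 4096 = 4892
r = S_xy / √(S_xx·S_yy) = -1972 / √(1060·4892) = -1972 / √5185520 = -1972 / 2277.1737 = -0.8660

-0.8660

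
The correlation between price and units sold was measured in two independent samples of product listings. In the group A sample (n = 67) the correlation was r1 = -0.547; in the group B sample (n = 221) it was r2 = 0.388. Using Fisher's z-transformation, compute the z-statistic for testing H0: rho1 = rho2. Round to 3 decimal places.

z1 = atanh(-0.547) = -0.614090,  z2 = atanh(0.388) = 0.409443
SE = √(1/(n1−3) + 1/(n2−3)) = √(1/64 + 1/218) = √(0.0156250 + 0.0045872) = √0.0202122 = 0.142170
z = (z1 − z2)/SE = (-0.614090 − 0.409443) / 0.142170 = -1.023533 / 0.142170 = -7.199

-7.199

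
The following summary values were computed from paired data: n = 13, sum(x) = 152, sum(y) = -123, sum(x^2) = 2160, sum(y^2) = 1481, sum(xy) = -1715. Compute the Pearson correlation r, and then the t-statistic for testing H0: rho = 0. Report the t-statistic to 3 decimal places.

Numerator: nΣxy − (Σx)(Σy) = 13·(-1715) − (152)(-123) = -3599
Denominator: √[(nΣx²−(Σx)²)(nΣy²−(Σy)²)]
  nΣx²−(Σx)² = 13·2160 − 23104 = 4976;  nΣy²−(Σy)² = 13·1481 − 15129 = 4124
  √(4976·4124) = √20521024 = 4530.0137
r = -3599 / 4530.0137 = -0.7945
t = r·√(n−2)/√(1−r²) = -0.7945·√11 / √(1−0.631230) = -2.635058 / 0.607264 = -4.339

-4.339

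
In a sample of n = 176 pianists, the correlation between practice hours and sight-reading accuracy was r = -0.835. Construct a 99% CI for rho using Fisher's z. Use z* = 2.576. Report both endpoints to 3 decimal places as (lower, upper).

z_r = atanh(-0.835) = -1.204427;  SE = 1/√(n−3) = 1/√173 = 0.076029
z-limits: -1.204427 ± 2.576·0.076029 = -1.204427 ± 0.195851 = [-1.400278, -1.008576]
ρ-limits: (tanh -1.400278, tanh -1.008576) = (-0.885, -0.765)

(-0.885, -0.765)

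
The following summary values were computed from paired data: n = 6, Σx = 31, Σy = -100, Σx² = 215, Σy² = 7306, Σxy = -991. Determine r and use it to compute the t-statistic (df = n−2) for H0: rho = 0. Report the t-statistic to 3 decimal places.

S_xy = nΣxy − ΣxΣy = 6·(-991) − 31·(-100) = -5946 − (-3100) = -2846
S_xx = nΣx² − (Σx)² = 6·215 − 31² = 1290 − 961 = 329
S_yy = nΣy² − (Σy)² = 6·7306 − (-100)² = 43836 − 10000 = 33836
r = S_xy / √(S_xx·S_yy) = -2846 / √(329·33836) = -2846 / √11132044 = -2846 / 3336.4718 = -0.8530
t = r·√(n−2)/√(1−r²) = -0.8530·√4 / √(1−0.727609) = -1.706000 / 0.521911 = -3.269

-3.269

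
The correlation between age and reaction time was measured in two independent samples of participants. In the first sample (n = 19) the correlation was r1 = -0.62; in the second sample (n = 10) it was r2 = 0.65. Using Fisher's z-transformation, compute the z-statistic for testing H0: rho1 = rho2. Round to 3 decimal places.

z1 = atanh(-0.62) = -0.725005,  z2 = atanh(0.65) = 0.775299
SE = √(1/(n1−3) + 1/(n2−3)) = √(1/16 + 1/7) = √(0.0625000 + 0.1428571) = √0.2053571 = 0.453163
z = (z1 − z2)/SE = (-0.725005 − 0.775299) / 0.453163 = -1.500304 / 0.453163 = -3.311

-3.311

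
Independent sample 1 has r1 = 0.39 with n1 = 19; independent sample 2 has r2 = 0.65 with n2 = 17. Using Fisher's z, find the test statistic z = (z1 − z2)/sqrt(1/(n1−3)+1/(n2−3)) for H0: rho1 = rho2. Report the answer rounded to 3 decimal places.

-0.993

z1 = atanh(0.39) = 0.411800,  z2 = atanh(0.65) = 0.775299
SE = √(1/(n1−3) + 1/(n2−3)) = √(1/16 + 1/14) = √(0.0625000 + 0.0714286) = √0.1339286 = 0.365963
z = (z1 − z2)/SE = (0.411800 − 0.775299) / 0.365963 = -0.363499 / 0.365963 = -0.993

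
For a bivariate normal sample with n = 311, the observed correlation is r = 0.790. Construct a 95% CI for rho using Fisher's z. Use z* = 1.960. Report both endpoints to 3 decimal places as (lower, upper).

z_r = atanh(0.790) = 1.071432;  SE = 1/√(n−3) = 1/√308 = 0.056980
z-limits: 1.071432 ± 1.960·0.056980 = 1.071432 ± 0.111681 = [0.959751, 1.183113]
ρ-limits: (tanh 0.959751, tanh 1.183113) = (0.744, 0.828)

(0.744, 0.828)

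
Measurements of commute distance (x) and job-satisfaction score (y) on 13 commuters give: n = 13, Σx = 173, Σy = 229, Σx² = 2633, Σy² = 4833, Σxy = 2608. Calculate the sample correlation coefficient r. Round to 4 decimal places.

-0.8548

Numerator: nΣxy − (Σx)(Σy) = 13·2608 − (173)(229) = -5713
Denominator: √[(nΣx²−(Σx)²)(nΣy²−(Σy)²)]
  nΣx²−(Σx)² = 13·2633 − 29929 = 4300;  nΣy²−(Σy)² = 13·4833 − 52441 = 10388
  √(4300·10388) = √44668400 = 6683.4422
r = -5713 / 6683.4422 = -0.8548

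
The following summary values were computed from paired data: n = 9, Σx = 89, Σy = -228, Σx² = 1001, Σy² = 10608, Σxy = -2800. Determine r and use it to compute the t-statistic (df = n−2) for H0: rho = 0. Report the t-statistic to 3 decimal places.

S_xy = nΣxy − ΣxΣy = 9·(-2800) − 89·(-228) = -25200 − (-20292) = -4908
S_xx = nΣx² − (Σx)² = 9·1001 − 89² = 9009 − 7921 = 1088
S_yy = nΣy² − (Σy)² = 9·10608 − (-228)² = 95472 − 51984 = 43488
r = S_xy / √(S_xx·S_yy) = -4908 / √(1088·43488) = -4908 / √47314944 = -4908 / 6878.5859 = -0.7135
t = r·√(n−2)/√(1−r²) = -0.7135·√7 / √(1−0.509082) = -1.887744 / 0.700655 = -2.694

-2.694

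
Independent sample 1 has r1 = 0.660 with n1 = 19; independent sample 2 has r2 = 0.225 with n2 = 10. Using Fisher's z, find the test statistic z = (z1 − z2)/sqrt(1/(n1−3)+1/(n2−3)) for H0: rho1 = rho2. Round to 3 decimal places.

z1 = atanh(0.660) = 0.792814,  z2 = atanh(0.225) = 0.228917
SE = √(1/(n1−3) + 1/(n2−3)) = √(1/16 + 1/7) = √(0.0625000 + 0.1428571) = √0.2053571 = 0.453163
z = (z1 − z2)/SE = (0.792814 − 0.228917) / 0.453163 = 0.563897 / 0.453163 = 1.244

1.244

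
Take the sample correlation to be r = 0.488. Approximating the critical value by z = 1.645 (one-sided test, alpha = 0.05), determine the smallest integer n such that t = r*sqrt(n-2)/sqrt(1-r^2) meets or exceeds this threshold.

11

Need r·√(n−2)/√(1−r²) ≥ 1.645
√(n−2) ≥ 1.645·√(1−0.238144) / 0.488 = 1.645·0.872844 / 0.488 = 2.9423
n−2 ≥ 8.6571  ⇒  n ≥ 10.6571
Smallest integer n = 11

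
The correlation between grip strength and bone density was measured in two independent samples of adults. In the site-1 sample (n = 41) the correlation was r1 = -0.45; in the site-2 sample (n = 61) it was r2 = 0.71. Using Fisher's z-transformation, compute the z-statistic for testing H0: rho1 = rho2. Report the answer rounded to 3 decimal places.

-6.573

z1 = atanh(-0.45) = -0.484700,  z2 = atanh(0.71) = 0.887184
SE = √(1/(n1−3) + 1/(n2−3)) = √(1/38 + 1/58) = √(0.0263158 + 0.0172414) = √0.0435572 = 0.208704
z = (z1 − z2)/SE = (-0.484700 − 0.887184) / 0.208704 = -1.371884 / 0.208704 = -6.573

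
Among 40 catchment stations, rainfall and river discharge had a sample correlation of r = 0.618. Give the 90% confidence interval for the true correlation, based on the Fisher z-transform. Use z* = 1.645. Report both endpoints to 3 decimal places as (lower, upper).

Fisher z: z_r = atanh(r) = ½·ln((1+0.618)/(1−0.618)) = 0.721763
SE(z) = 1/√(n−3) = 1/√37 = 0.164399
90% ⇒ z* = 1.645; margin = 1.645·0.164399 = 0.270436
CI on z-scale: (0.451327, 0.992199)
Back-transform: tanh(0.451327) = 0.422989, tanh(0.992199) = 0.758298

(0.423, 0.758)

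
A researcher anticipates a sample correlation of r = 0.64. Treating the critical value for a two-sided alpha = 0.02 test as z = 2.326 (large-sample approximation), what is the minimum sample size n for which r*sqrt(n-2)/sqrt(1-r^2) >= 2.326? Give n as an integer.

r√(n−2)/√(1−r²) ≥ 2.326  ⇔  n−2 ≥ (2.326)²·(1−r²)/r²
(1−r²)/r² = (1−0.4096)/0.4096 = 1.4414
n ≥ 2 + 5.410276·1.4414 = 2 + 7.7984 = 9.7984
⌈9.7984⌉ = 10

10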